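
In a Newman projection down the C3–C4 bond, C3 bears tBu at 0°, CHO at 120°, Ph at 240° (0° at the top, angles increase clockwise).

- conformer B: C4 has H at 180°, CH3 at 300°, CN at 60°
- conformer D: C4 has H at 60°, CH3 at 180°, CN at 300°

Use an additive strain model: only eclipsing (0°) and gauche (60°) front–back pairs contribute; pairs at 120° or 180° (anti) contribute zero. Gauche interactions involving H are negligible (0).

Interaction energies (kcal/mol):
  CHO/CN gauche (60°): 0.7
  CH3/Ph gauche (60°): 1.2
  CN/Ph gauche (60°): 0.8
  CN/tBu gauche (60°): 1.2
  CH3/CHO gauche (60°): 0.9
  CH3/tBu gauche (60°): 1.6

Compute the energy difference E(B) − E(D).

+0.6 kcal/mol

B (staggered): tBu–CH3 gauche, tBu–CN gauche, CHO–CN gauche, Ph–CH3 gauche; 1.6 + 1.2 + 0.7 + 1.2 = 4.7 kcal/mol.
D (staggered): tBu–CN gauche, CHO–CH3 gauche, Ph–CH3 gauche, Ph–CN gauche; 1.2 + 0.9 + 1.2 + 0.8 = 4.1 kcal/mol.
E(B) − E(D) = 4.7 − 4.1 = +0.6 kcal/mol.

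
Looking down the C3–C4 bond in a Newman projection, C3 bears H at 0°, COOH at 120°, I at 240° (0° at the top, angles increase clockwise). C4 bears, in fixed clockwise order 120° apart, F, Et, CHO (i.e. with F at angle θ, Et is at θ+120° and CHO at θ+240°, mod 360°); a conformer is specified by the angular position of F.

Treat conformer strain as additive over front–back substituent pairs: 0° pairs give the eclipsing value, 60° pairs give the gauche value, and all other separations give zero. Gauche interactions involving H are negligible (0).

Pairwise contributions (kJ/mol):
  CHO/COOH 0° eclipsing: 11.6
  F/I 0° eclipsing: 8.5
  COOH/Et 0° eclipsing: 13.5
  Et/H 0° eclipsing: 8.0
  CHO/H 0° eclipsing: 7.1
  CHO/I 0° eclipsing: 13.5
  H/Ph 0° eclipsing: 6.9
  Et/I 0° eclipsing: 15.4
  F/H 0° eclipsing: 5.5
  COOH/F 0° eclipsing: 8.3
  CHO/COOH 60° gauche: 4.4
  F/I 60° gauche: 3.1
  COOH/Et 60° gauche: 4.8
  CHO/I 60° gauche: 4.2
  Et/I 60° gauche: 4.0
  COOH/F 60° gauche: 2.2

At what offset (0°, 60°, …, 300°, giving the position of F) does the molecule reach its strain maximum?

0°

F at 0° (eclipsed): H(0°)/F(0°) eclipsed 5.5; COOH(120°)/Et(120°) eclipsed 13.5; I(240°)/CHO(240°) eclipsed 13.5 → 32.5 kJ/mol.
F at 60° (staggered): COOH(120°)/F(60°) gauche 2.2; COOH(120°)/Et(180°) gauche 4.8; I(240°)/Et(180°) gauche 4.0; I(240°)/CHO(300°) gauche 4.2 → 15.2 kJ/mol.
F at 120° (eclipsed): H(0°)/CHO(0°) eclipsed 7.1; COOH(120°)/F(120°) eclipsed 8.3; I(240°)/Et(240°) eclipsed 15.4 → 30.8 kJ/mol.
F at 180° (staggered): COOH(120°)/F(180°) gauche 2.2; COOH(120°)/CHO(60°) gauche 4.4; I(240°)/F(180°) gauche 3.1; I(240°)/Et(300°) gauche 4.0 → 13.7 kJ/mol.
F at 240° (eclipsed): H(0°)/Et(0°) eclipsed 8.0; COOH(120°)/CHO(120°) eclipsed 11.6; I(240°)/F(240°) eclipsed 8.5 → 28.1 kJ/mol.
F at 300° (staggered): COOH(120°)/Et(60°) gauche 4.8; COOH(120°)/CHO(180°) gauche 4.4; I(240°)/F(300°) gauche 3.1; I(240°)/CHO(180°) gauche 4.2 → 16.5 kJ/mol.
The maximum (32.5 kJ/mol) occurs with F at 0°.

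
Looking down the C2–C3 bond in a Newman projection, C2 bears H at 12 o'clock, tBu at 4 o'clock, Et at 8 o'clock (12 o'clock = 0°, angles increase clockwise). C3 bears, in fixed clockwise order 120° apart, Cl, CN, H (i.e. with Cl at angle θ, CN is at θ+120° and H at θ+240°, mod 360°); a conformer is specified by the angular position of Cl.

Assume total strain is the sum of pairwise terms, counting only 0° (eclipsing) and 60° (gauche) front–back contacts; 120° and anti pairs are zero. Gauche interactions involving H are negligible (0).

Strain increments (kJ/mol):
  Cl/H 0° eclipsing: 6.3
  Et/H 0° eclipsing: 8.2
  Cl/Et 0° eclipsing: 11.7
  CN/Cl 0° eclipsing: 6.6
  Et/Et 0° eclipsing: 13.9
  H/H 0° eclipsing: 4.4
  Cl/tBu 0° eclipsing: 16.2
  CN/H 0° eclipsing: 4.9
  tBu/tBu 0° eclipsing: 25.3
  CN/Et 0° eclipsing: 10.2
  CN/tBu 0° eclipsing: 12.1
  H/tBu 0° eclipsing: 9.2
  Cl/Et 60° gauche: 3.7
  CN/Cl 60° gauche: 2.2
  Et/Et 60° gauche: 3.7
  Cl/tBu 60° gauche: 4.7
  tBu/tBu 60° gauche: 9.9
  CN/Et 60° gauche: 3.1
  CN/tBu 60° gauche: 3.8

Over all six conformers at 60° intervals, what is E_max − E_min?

Cl at 0° (eclipsed): H–Cl eclipsed, tBu–CN eclipsed, Et–H eclipsed; 6.3 + 12.1 + 8.2 = 26.6 kJ/mol.
Cl at 60° (staggered): tBu–Cl gauche, tBu–CN gauche, Et–CN gauche; 4.7 + 3.8 + 3.1 = 11.6 kJ/mol.
Cl at 120° (eclipsed): H–H eclipsed, tBu–Cl eclipsed, Et–CN eclipsed; 4.4 + 16.2 + 10.2 = 30.8 kJ/mol.
Cl at 180° (staggered): tBu–Cl gauche, Et–Cl gauche, Et–CN gauche; 4.7 + 3.7 + 3.1 = 11.5 kJ/mol.
Cl at 240° (eclipsed): H–CN eclipsed, tBu–H eclipsed, Et–Cl eclipsed; 4.9 + 9.2 + 11.7 = 25.8 kJ/mol.
Cl at 300° (staggered): tBu–CN gauche, Et–Cl gauche; 3.8 + 3.7 = 7.5 kJ/mol.
Max at 120° (30.8 kJ/mol), min at 300° (7.5 kJ/mol); barrier = 23.3 kJ/mol.

23.3 kJ/mol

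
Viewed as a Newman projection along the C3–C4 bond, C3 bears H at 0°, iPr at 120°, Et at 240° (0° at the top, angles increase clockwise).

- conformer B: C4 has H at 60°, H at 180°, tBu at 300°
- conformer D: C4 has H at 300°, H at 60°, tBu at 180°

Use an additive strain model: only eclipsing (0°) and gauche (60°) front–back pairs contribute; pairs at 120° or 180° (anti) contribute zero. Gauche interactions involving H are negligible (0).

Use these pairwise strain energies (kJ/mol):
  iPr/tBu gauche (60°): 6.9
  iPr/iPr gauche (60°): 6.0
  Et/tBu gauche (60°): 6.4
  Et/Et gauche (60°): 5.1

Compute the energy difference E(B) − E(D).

B is staggered. Et at 240° is gauche with tBu at 300° (6.4). Total 6.4 kJ/mol.
D is staggered. iPr at 120° is gauche with tBu at 180° (6.9); Et at 240° is gauche with tBu at 180° (6.4). Total 13.3 kJ/mol.
E(B) − E(D) = 6.4 − 13.3 = -6.9 kJ/mol.

-6.9 kJ/mol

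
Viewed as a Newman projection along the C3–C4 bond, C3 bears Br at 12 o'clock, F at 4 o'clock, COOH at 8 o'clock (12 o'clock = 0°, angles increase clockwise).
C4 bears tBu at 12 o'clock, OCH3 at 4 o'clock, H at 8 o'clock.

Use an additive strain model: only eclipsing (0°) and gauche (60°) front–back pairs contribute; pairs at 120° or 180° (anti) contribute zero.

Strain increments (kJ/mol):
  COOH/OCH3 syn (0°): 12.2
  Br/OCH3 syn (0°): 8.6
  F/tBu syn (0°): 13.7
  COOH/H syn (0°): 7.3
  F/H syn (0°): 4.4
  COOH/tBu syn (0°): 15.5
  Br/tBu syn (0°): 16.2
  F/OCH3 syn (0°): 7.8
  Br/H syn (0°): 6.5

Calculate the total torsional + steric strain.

31.3 kJ/mol

This conformer (eclipsed): Br–tBu eclipsed, F–OCH3 eclipsed, COOH–H eclipsed; 16.2 + 7.8 + 7.3 = 31.3 kJ/mol.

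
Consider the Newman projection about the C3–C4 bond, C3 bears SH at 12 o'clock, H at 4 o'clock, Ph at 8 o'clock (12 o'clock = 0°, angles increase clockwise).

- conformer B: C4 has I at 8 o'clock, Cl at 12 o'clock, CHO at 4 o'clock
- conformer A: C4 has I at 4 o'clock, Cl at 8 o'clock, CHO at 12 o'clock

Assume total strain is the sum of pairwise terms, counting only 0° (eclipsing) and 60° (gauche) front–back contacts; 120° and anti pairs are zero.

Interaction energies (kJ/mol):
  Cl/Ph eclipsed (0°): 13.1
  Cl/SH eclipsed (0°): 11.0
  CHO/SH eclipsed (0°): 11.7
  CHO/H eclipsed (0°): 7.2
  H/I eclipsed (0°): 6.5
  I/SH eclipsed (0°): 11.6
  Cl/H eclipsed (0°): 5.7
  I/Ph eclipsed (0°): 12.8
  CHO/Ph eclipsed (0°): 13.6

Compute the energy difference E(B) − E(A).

-0.3 kJ/mol

B (eclipsed): SH–Cl eclipsed, H–CHO eclipsed, Ph–I eclipsed; 11.0 + 7.2 + 12.8 = 31.0 kJ/mol.
A (eclipsed): SH–CHO eclipsed, H–I eclipsed, Ph–Cl eclipsed; 11.7 + 6.5 + 13.1 = 31.3 kJ/mol.
E(B) − E(A) = 31.0 − 31.3 = -0.3 kJ/mol.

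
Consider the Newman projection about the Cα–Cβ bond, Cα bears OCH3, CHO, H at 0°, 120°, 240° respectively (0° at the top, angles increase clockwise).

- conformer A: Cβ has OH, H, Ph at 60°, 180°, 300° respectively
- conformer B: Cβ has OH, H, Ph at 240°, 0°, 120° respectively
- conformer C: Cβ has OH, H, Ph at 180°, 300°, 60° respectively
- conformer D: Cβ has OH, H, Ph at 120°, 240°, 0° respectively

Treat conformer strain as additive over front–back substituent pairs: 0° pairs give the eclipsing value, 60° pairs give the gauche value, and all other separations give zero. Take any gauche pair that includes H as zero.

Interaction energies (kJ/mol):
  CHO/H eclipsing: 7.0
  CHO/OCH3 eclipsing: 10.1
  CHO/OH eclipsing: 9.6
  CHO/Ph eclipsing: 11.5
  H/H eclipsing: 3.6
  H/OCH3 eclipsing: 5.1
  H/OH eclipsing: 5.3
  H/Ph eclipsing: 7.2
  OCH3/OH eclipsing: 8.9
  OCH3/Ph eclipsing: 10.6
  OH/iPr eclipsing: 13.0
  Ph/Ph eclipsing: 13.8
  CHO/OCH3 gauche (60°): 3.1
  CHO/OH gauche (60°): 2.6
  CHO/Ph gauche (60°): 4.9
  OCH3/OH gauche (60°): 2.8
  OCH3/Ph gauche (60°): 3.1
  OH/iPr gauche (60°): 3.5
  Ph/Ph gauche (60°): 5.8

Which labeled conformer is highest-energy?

D

A (staggered): OCH3(0°)/OH(60°) gauche 2.8; OCH3(0°)/Ph(300°) gauche 3.1; CHO(120°)/OH(60°) gauche 2.6 → 8.5 kJ/mol.
B (eclipsed): OCH3(0°)/H(0°) eclipsed 5.1; CHO(120°)/Ph(120°) eclipsed 11.5; H(240°)/OH(240°) eclipsed 5.3 → 21.9 kJ/mol.
C (staggered): OCH3(0°)/Ph(60°) gauche 3.1; CHO(120°)/OH(180°) gauche 2.6; CHO(120°)/Ph(60°) gauche 4.9 → 10.6 kJ/mol.
D (eclipsed): OCH3(0°)/Ph(0°) eclipsed 10.6; CHO(120°)/OH(120°) eclipsed 9.6; H(240°)/H(240°) eclipsed 3.6 → 23.8 kJ/mol.
D has the highest total (23.8 kJ/mol).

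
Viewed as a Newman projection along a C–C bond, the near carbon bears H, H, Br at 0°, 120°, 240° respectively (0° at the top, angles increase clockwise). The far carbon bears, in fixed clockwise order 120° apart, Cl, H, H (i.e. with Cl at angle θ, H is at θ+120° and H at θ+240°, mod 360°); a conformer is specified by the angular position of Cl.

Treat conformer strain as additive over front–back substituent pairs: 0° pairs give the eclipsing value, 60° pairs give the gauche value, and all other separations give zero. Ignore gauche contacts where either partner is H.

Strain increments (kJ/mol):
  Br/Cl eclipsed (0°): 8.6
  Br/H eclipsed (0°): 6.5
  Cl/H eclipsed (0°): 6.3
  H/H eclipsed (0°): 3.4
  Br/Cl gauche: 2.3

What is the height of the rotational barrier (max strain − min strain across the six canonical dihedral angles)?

16.2 kJ/mol

Cl at 0° is eclipsed. H at 0° is eclipsed with Cl at 0° (6.3); H at 120° is eclipsed with H at 120° (3.4); Br at 240° is eclipsed with H at 240° (6.5). Total 16.2 kJ/mol.
Cl at 60° (staggered): no non-H gauche contacts → 0.0 kJ/mol.
Cl at 120° is eclipsed. H at 0° is eclipsed with H at 0° (3.4); H at 120° is eclipsed with Cl at 120° (6.3); Br at 240° is eclipsed with H at 240° (6.5). Total 16.2 kJ/mol.
Cl at 180° is staggered. Br at 240° is gauche with Cl at 180° (2.3). Total 2.3 kJ/mol.
Cl at 240° is eclipsed. H at 0° is eclipsed with H at 0° (3.4); H at 120° is eclipsed with H at 120° (3.4); Br at 240° is eclipsed with Cl at 240° (8.6). Total 15.4 kJ/mol.
Cl at 300° is staggered. Br at 240° is gauche with Cl at 300° (2.3). Total 2.3 kJ/mol.
Max at 0° (16.2 kJ/mol), min at 60° (0.0 kJ/mol); barrier = 16.2 kJ/mol.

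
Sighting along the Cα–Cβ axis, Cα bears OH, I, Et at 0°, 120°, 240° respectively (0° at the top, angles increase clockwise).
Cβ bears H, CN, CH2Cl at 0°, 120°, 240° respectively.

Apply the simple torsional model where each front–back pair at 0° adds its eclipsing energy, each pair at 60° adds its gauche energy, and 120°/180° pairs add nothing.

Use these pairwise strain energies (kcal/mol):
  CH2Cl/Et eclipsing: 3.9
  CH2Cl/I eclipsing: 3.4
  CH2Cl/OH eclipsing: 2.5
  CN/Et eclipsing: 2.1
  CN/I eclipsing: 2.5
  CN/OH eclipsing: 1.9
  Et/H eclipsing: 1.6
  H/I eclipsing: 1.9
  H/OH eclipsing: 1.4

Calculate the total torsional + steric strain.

7.8 kcal/mol

This conformer (eclipsed): OH(0°)/H(0°) eclipsed 1.4; I(120°)/CN(120°) eclipsed 2.5; Et(240°)/CH2Cl(240°) eclipsed 3.9 → 7.8 kcal/mol.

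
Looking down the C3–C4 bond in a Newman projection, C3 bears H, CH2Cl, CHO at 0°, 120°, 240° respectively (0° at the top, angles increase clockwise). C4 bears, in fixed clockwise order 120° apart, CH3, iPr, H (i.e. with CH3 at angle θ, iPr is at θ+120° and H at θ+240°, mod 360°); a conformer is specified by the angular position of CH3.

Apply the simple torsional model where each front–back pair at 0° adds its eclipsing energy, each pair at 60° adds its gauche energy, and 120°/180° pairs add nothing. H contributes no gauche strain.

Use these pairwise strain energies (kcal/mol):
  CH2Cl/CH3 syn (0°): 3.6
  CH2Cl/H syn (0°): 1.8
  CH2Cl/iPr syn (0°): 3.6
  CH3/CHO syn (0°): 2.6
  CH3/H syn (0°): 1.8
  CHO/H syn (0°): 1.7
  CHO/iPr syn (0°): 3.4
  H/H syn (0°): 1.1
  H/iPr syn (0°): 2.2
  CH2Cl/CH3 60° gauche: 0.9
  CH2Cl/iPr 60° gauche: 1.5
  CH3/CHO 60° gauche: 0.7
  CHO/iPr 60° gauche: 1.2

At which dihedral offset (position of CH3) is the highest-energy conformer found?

CH3 at 0° (eclipsed): H–CH3 eclipsed, CH2Cl–iPr eclipsed, CHO–H eclipsed; 1.8 + 3.6 + 1.7 = 7.1 kcal/mol.
CH3 at 60° (staggered): CH2Cl–CH3 gauche, CH2Cl–iPr gauche, CHO–iPr gauche; 0.9 + 1.5 + 1.2 = 3.6 kcal/mol.
CH3 at 120° (eclipsed): H–H eclipsed, CH2Cl–CH3 eclipsed, CHO–iPr eclipsed; 1.1 + 3.6 + 3.4 = 8.1 kcal/mol.
CH3 at 180° (staggered): CH2Cl–CH3 gauche, CHO–CH3 gauche, CHO–iPr gauche; 0.9 + 0.7 + 1.2 = 2.8 kcal/mol.
CH3 at 240° (eclipsed): H–iPr eclipsed, CH2Cl–H eclipsed, CHO–CH3 eclipsed; 2.2 + 1.8 + 2.6 = 6.6 kcal/mol.
CH3 at 300° (staggered): CH2Cl–iPr gauche, CHO–CH3 gauche; 1.5 + 0.7 = 2.2 kcal/mol.
The maximum (8.1 kcal/mol) occurs with CH3 at 120°.

120°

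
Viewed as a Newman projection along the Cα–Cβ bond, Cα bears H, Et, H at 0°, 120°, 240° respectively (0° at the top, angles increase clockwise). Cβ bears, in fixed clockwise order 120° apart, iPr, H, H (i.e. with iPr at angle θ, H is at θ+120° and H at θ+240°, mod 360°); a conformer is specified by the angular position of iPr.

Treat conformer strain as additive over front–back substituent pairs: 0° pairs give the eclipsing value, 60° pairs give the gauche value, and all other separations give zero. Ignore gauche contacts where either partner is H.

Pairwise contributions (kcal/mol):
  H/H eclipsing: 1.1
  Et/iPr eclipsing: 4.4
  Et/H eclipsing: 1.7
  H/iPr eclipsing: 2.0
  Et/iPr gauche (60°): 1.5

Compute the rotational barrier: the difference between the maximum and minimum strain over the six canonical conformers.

iPr at 0° (eclipsed): H(0°)/iPr(0°) eclipsed 2.0; Et(120°)/H(120°) eclipsed 1.7; H(240°)/H(240°) eclipsed 1.1 → 4.8 kcal/mol.
iPr at 60° (staggered): Et(120°)/iPr(60°) gauche 1.5 → 1.5 kcal/mol.
iPr at 120° (eclipsed): H(0°)/H(0°) eclipsed 1.1; Et(120°)/iPr(120°) eclipsed 4.4; H(240°)/H(240°) eclipsed 1.1 → 6.6 kcal/mol.
iPr at 180° (staggered): Et(120°)/iPr(180°) gauche 1.5 → 1.5 kcal/mol.
iPr at 240° (eclipsed): H(0°)/H(0°) eclipsed 1.1; Et(120°)/H(120°) eclipsed 1.7; H(240°)/iPr(240°) eclipsed 2.0 → 4.8 kcal/mol.
iPr at 300° (staggered): no non-H gauche contacts → 0.0 kcal/mol.
Max at 120° (6.6 kcal/mol), min at 300° (0.0 kcal/mol); barrier = 6.6 kcal/mol.

6.6 kcal/mol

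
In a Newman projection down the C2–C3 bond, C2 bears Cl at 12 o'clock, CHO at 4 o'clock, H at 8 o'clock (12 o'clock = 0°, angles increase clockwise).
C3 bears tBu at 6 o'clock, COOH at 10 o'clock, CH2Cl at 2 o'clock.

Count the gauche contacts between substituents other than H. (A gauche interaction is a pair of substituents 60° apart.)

4

Non-H gauche pairs: Cl(0°)/COOH(300°); Cl(0°)/CH2Cl(60°); CHO(120°)/tBu(180°); CHO(120°)/CH2Cl(60°) — 4 interactions.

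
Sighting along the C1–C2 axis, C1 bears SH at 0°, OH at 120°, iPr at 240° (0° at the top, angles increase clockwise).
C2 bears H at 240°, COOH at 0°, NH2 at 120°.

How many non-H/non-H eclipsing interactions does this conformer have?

Non-H eclipsing pairs: SH(0°)/COOH(0°); OH(120°)/NH2(120°) — 2 interactions.

2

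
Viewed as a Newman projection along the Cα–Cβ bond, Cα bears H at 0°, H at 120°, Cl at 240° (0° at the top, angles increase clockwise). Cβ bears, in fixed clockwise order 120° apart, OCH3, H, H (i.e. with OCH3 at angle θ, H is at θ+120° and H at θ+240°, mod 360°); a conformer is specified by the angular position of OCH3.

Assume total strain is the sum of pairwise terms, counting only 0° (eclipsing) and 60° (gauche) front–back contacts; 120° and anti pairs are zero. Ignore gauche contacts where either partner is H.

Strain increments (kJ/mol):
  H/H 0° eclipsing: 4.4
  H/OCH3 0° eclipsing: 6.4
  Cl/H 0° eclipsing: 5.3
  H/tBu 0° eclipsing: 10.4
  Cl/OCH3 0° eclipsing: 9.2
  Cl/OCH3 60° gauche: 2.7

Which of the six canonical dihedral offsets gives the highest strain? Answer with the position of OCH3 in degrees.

240°

OCH3 at 0° (eclipsed): H–OCH3 eclipsed, H–H eclipsed, Cl–H eclipsed; 6.4 + 4.4 + 5.3 = 16.1 kJ/mol.
OCH3 at 60° (staggered): no non-H gauche contacts → 0.0 kJ/mol.
OCH3 at 120° (eclipsed): H–H eclipsed, H–OCH3 eclipsed, Cl–H eclipsed; 4.4 + 6.4 + 5.3 = 16.1 kJ/mol.
OCH3 at 180° (staggered): Cl–OCH3 gauche; 2.7 = 2.7 kJ/mol.
OCH3 at 240° (eclipsed): H–H eclipsed, H–H eclipsed, Cl–OCH3 eclipsed; 4.4 + 4.4 + 9.2 = 18.0 kJ/mol.
OCH3 at 300° (staggered): Cl–OCH3 gauche; 2.7 = 2.7 kJ/mol.
The maximum (18.0 kJ/mol) occurs with OCH3 at 240°.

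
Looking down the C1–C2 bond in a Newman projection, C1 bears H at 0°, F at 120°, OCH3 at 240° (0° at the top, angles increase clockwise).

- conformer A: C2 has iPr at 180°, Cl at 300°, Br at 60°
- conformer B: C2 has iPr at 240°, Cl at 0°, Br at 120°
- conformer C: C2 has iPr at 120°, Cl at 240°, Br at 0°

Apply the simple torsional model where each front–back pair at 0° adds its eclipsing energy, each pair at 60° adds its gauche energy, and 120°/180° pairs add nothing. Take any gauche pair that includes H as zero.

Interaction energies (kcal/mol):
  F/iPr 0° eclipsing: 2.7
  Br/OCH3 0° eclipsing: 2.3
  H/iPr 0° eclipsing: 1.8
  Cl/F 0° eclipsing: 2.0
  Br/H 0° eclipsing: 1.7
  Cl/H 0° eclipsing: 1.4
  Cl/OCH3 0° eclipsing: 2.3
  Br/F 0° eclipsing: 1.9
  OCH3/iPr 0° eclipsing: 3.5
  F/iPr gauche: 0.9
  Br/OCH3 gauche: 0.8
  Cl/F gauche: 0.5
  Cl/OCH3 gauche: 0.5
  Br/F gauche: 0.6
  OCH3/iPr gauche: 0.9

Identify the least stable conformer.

A (staggered): F(120°)/iPr(180°) gauche 0.9; F(120°)/Br(60°) gauche 0.6; OCH3(240°)/iPr(180°) gauche 0.9; OCH3(240°)/Cl(300°) gauche 0.5 → 2.9 kcal/mol.
B (eclipsed): H(0°)/Cl(0°) eclipsed 1.4; F(120°)/Br(120°) eclipsed 1.9; OCH3(240°)/iPr(240°) eclipsed 3.5 → 6.8 kcal/mol.
C (eclipsed): H(0°)/Br(0°) eclipsed 1.7; F(120°)/iPr(120°) eclipsed 2.7; OCH3(240°)/Cl(240°) eclipsed 2.3 → 6.7 kcal/mol.
B has the highest total (6.8 kcal/mol).

B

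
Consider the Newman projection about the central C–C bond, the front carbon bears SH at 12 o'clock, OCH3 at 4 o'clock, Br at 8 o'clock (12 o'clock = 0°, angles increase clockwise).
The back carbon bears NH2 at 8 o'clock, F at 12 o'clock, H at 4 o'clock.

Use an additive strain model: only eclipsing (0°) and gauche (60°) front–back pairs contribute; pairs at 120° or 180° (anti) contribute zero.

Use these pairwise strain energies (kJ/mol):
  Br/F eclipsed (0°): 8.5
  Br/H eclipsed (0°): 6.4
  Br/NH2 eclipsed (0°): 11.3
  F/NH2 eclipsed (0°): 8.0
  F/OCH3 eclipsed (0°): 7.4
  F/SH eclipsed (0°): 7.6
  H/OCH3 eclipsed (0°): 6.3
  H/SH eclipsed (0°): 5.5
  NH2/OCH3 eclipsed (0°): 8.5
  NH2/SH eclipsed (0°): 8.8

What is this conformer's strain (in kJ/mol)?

25.2 kJ/mol

This conformer is eclipsed. SH at 0° is eclipsed with F at 0° (7.6); OCH3 at 120° is eclipsed with H at 120° (6.3); Br at 240° is eclipsed with NH2 at 240° (11.3). Total 25.2 kJ/mol.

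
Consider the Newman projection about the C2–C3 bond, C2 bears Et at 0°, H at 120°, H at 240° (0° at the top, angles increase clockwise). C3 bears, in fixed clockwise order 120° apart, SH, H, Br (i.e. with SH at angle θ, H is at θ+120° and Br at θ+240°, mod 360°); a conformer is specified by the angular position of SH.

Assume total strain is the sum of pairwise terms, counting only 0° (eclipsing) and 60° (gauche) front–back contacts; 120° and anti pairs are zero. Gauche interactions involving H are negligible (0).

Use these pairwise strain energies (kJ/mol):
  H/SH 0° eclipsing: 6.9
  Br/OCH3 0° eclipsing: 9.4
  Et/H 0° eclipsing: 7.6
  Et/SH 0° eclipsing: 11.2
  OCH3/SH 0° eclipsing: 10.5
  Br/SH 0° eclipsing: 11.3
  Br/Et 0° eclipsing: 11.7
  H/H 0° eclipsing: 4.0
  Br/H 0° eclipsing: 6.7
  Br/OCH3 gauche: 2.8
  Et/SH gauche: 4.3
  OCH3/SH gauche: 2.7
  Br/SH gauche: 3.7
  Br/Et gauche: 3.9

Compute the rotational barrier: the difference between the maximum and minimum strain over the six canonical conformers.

SH at 0° (eclipsed): Et–SH eclipsed, H–H eclipsed, H–Br eclipsed; 11.2 + 4.0 + 6.7 = 21.9 kJ/mol.
SH at 60° (staggered): Et–SH gauche, Et–Br gauche; 4.3 + 3.9 = 8.2 kJ/mol.
SH at 120° (eclipsed): Et–Br eclipsed, H–SH eclipsed, H–H eclipsed; 11.7 + 6.9 + 4.0 = 22.6 kJ/mol.
SH at 180° (staggered): Et–Br gauche; 3.9 = 3.9 kJ/mol.
SH at 240° (eclipsed): Et–H eclipsed, H–Br eclipsed, H–SH eclipsed; 7.6 + 6.7 + 6.9 = 21.2 kJ/mol.
SH at 300° (staggered): Et–SH gauche; 4.3 = 4.3 kJ/mol.
Max at 120° (22.6 kJ/mol), min at 180° (3.9 kJ/mol); barrier = 18.7 kJ/mol.

18.7 kJ/mol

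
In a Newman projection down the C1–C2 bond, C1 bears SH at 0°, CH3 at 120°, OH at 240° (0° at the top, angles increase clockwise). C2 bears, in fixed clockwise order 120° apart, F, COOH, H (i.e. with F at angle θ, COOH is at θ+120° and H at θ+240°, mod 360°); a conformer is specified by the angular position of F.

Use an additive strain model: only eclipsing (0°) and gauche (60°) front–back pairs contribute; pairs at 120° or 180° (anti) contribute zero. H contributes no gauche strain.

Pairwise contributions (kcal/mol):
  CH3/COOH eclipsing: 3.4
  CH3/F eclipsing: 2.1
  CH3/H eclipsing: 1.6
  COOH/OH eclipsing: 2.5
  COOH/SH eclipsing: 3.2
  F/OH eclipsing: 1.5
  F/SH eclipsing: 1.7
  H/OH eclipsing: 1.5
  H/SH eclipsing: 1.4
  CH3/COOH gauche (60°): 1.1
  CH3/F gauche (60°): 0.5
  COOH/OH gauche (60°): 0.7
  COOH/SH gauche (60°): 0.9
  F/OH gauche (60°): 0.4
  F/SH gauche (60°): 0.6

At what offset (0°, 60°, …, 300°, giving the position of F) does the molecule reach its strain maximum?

F at 0° is eclipsed. SH at 0° is eclipsed with F at 0° (1.7); CH3 at 120° is eclipsed with COOH at 120° (3.4); OH at 240° is eclipsed with H at 240° (1.5). Total 6.6 kcal/mol.
F at 60° is staggered. SH at 0° is gauche with F at 60° (0.6); CH3 at 120° is gauche with F at 60° (0.5); CH3 at 120° is gauche with COOH at 180° (1.1); OH at 240° is gauche with COOH at 180° (0.7). Total 2.9 kcal/mol.
F at 120° is eclipsed. SH at 0° is eclipsed with H at 0° (1.4); CH3 at 120° is eclipsed with F at 120° (2.1); OH at 240° is eclipsed with COOH at 240° (2.5). Total 6.0 kcal/mol.
F at 180° is staggered. SH at 0° is gauche with COOH at 300° (0.9); CH3 at 120° is gauche with F at 180° (0.5); OH at 240° is gauche with F at 180° (0.4); OH at 240° is gauche with COOH at 300° (0.7). Total 2.5 kcal/mol.
F at 240° is eclipsed. SH at 0° is eclipsed with COOH at 0° (3.2); CH3 at 120° is eclipsed with H at 120° (1.6); OH at 240° is eclipsed with F at 240° (1.5). Total 6.3 kcal/mol.
F at 300° is staggered. SH at 0° is gauche with F at 300° (0.6); SH at 0° is gauche with COOH at 60° (0.9); CH3 at 120° is gauche with COOH at 60° (1.1); OH at 240° is gauche with F at 300° (0.4). Total 3.0 kcal/mol.
The maximum (6.6 kcal/mol) occurs with F at 0°.

0°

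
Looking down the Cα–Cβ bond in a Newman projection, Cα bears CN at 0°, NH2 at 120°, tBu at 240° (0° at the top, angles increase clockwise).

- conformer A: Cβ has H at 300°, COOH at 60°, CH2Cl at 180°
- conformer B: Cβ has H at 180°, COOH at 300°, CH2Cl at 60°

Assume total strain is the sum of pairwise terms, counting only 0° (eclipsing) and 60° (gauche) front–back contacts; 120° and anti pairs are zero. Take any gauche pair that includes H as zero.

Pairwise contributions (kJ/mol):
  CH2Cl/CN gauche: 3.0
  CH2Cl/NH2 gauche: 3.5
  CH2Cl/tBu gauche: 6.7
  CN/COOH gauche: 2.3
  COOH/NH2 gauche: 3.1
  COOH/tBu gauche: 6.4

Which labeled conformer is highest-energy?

A is staggered. CN at 0° is gauche with COOH at 60° (2.3); NH2 at 120° is gauche with COOH at 60° (3.1); NH2 at 120° is gauche with CH2Cl at 180° (3.5); tBu at 240° is gauche with CH2Cl at 180° (6.7). Total 15.6 kJ/mol.
B is staggered. CN at 0° is gauche with COOH at 300° (2.3); CN at 0° is gauche with CH2Cl at 60° (3.0); NH2 at 120° is gauche with CH2Cl at 60° (3.5); tBu at 240° is gauche with COOH at 300° (6.4). Total 15.2 kJ/mol.
A has the highest total (15.6 kJ/mol).

A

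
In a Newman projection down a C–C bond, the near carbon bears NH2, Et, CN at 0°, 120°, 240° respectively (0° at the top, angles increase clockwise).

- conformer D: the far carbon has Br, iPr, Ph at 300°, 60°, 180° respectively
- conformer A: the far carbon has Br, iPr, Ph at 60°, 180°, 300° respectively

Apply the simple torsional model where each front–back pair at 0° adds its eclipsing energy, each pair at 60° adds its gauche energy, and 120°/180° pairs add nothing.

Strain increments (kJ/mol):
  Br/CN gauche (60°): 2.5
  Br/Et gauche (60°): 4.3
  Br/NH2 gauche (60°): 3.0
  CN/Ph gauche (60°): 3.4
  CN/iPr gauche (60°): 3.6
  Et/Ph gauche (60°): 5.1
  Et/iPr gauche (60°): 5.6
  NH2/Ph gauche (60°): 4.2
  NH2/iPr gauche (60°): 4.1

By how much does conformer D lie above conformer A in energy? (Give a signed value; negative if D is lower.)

-0.4 kJ/mol

D (staggered): NH2(0°)/Br(300°) gauche 3.0; NH2(0°)/iPr(60°) gauche 4.1; Et(120°)/iPr(60°) gauche 5.6; Et(120°)/Ph(180°) gauche 5.1; CN(240°)/Br(300°) gauche 2.5; CN(240°)/Ph(180°) gauche 3.4 → 23.7 kJ/mol.
A (staggered): NH2(0°)/Br(60°) gauche 3.0; NH2(0°)/Ph(300°) gauche 4.2; Et(120°)/Br(60°) gauche 4.3; Et(120°)/iPr(180°) gauche 5.6; CN(240°)/iPr(180°) gauche 3.6; CN(240°)/Ph(300°) gauche 3.4 → 24.1 kJ/mol.
E(D) − E(A) = 23.7 − 24.1 = -0.4 kJ/mol.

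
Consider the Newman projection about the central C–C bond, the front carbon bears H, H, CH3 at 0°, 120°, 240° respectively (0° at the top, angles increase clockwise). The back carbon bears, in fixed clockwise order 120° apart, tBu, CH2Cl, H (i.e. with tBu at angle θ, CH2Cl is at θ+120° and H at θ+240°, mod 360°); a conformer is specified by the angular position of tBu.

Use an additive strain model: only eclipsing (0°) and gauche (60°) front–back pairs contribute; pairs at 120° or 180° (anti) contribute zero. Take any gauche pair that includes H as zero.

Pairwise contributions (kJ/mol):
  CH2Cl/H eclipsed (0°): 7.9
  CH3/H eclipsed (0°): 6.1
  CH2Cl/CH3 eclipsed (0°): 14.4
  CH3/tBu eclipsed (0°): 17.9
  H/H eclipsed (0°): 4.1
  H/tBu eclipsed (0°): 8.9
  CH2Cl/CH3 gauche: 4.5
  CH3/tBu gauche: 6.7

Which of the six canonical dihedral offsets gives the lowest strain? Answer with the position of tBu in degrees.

60°

tBu at 0° (eclipsed): H–tBu eclipsed, H–CH2Cl eclipsed, CH3–H eclipsed; 8.9 + 7.9 + 6.1 = 22.9 kJ/mol.
tBu at 60° (staggered): CH3–CH2Cl gauche; 4.5 = 4.5 kJ/mol.
tBu at 120° (eclipsed): H–H eclipsed, H–tBu eclipsed, CH3–CH2Cl eclipsed; 4.1 + 8.9 + 14.4 = 27.4 kJ/mol.
tBu at 180° (staggered): CH3–tBu gauche, CH3–CH2Cl gauche; 6.7 + 4.5 = 11.2 kJ/mol.
tBu at 240° (eclipsed): H–CH2Cl eclipsed, H–H eclipsed, CH3–tBu eclipsed; 7.9 + 4.1 + 17.9 = 29.9 kJ/mol.
tBu at 300° (staggered): CH3–tBu gauche; 6.7 = 6.7 kJ/mol.
The minimum (4.5 kJ/mol) occurs with tBu at 60°.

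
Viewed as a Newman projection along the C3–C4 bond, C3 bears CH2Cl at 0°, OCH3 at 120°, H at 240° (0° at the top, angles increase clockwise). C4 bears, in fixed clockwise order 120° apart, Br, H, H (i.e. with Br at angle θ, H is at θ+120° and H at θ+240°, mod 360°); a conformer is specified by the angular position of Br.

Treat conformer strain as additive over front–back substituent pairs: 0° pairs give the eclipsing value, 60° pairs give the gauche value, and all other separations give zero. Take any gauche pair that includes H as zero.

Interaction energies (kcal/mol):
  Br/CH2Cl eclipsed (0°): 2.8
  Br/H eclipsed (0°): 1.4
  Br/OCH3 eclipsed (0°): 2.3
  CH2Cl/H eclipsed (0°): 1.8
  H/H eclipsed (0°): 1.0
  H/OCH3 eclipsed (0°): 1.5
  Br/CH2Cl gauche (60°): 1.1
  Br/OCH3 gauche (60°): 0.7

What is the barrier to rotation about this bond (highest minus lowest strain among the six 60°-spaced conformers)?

Br at 0° (eclipsed): CH2Cl(0°)/Br(0°) eclipsed 2.8; OCH3(120°)/H(120°) eclipsed 1.5; H(240°)/H(240°) eclipsed 1.0 → 5.3 kcal/mol.
Br at 60° (staggered): CH2Cl(0°)/Br(60°) gauche 1.1; OCH3(120°)/Br(60°) gauche 0.7 → 1.8 kcal/mol.
Br at 120° (eclipsed): CH2Cl(0°)/H(0°) eclipsed 1.8; OCH3(120°)/Br(120°) eclipsed 2.3; H(240°)/H(240°) eclipsed 1.0 → 5.1 kcal/mol.
Br at 180° (staggered): OCH3(120°)/Br(180°) gauche 0.7 → 0.7 kcal/mol.
Br at 240° (eclipsed): CH2Cl(0°)/H(0°) eclipsed 1.8; OCH3(120°)/H(120°) eclipsed 1.5; H(240°)/Br(240°) eclipsed 1.4 → 4.7 kcal/mol.
Br at 300° (staggered): CH2Cl(0°)/Br(300°) gauche 1.1 → 1.1 kcal/mol.
Max at 0° (5.3 kcal/mol), min at 180° (0.7 kcal/mol); barrier = 4.6 kcal/mol.

4.6 kcal/mol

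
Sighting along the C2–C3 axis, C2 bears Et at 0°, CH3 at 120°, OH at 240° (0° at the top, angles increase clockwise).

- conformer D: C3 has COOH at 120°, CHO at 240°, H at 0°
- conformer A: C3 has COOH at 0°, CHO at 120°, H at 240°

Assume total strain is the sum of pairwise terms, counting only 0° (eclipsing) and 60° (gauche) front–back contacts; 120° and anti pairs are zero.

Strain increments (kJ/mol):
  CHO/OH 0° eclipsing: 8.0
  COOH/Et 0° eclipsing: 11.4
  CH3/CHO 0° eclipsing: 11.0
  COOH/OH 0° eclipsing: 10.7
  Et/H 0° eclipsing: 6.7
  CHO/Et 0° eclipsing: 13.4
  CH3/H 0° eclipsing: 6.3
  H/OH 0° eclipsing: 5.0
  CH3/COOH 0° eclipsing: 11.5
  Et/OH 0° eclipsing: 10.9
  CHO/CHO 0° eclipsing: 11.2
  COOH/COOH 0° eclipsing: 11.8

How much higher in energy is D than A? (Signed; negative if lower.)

D is eclipsed. Et at 0° is eclipsed with H at 0° (6.7); CH3 at 120° is eclipsed with COOH at 120° (11.5); OH at 240° is eclipsed with CHO at 240° (8.0). Total 26.2 kJ/mol.
A is eclipsed. Et at 0° is eclipsed with COOH at 0° (11.4); CH3 at 120° is eclipsed with CHO at 120° (11.0); OH at 240° is eclipsed with H at 240° (5.0). Total 27.4 kJ/mol.
E(D) − E(A) = 26.2 − 27.4 = -1.2 kJ/mol.

-1.2 kJ/mol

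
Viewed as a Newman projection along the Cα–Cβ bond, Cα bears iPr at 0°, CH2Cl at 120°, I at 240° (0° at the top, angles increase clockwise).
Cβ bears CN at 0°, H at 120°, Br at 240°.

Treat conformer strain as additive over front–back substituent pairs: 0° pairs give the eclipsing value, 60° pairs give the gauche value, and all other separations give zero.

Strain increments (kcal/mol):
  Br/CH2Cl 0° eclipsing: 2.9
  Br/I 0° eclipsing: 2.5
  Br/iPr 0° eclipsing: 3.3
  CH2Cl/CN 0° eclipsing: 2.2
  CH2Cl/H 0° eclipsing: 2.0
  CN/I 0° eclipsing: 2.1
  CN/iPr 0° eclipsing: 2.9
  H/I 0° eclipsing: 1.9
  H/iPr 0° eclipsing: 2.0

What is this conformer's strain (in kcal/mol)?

This conformer (eclipsed): iPr(0°)/CN(0°) eclipsed 2.9; CH2Cl(120°)/H(120°) eclipsed 2.0; I(240°)/Br(240°) eclipsed 2.5 → 7.4 kcal/mol.

7.4 kcal/mol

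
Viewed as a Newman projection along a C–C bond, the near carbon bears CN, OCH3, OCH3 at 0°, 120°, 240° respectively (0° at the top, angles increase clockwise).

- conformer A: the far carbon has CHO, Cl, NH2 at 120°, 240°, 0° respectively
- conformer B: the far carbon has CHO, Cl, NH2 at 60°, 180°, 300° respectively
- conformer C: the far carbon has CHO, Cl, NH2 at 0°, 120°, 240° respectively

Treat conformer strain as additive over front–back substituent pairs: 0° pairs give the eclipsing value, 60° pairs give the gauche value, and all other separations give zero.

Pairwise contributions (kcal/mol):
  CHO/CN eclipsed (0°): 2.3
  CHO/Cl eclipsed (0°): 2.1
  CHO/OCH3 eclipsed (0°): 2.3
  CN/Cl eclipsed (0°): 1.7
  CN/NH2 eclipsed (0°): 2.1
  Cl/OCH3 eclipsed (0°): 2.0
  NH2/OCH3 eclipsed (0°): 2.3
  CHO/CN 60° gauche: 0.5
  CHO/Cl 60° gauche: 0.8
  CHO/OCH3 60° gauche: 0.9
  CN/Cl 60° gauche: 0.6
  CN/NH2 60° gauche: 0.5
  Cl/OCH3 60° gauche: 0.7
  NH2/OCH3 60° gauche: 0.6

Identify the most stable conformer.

B

A (eclipsed): CN(0°)/NH2(0°) eclipsed 2.1; OCH3(120°)/CHO(120°) eclipsed 2.3; OCH3(240°)/Cl(240°) eclipsed 2.0 → 6.4 kcal/mol.
B (staggered): CN(0°)/CHO(60°) gauche 0.5; CN(0°)/NH2(300°) gauche 0.5; OCH3(120°)/CHO(60°) gauche 0.9; OCH3(120°)/Cl(180°) gauche 0.7; OCH3(240°)/Cl(180°) gauche 0.7; OCH3(240°)/NH2(300°) gauche 0.6 → 3.9 kcal/mol.
C (eclipsed): CN(0°)/CHO(0°) eclipsed 2.3; OCH3(120°)/Cl(120°) eclipsed 2.0; OCH3(240°)/NH2(240°) eclipsed 2.3 → 6.6 kcal/mol.
B has the lowest total (3.9 kcal/mol).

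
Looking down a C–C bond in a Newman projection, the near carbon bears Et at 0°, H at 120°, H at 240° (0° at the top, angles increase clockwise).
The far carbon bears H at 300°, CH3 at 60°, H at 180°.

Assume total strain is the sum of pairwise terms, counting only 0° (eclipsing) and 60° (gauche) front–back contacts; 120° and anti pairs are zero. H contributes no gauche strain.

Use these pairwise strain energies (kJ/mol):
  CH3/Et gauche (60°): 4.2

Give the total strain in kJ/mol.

4.2 kJ/mol

This conformer (staggered): Et(0°)/CH3(60°) gauche 4.2 → 4.2 kJ/mol.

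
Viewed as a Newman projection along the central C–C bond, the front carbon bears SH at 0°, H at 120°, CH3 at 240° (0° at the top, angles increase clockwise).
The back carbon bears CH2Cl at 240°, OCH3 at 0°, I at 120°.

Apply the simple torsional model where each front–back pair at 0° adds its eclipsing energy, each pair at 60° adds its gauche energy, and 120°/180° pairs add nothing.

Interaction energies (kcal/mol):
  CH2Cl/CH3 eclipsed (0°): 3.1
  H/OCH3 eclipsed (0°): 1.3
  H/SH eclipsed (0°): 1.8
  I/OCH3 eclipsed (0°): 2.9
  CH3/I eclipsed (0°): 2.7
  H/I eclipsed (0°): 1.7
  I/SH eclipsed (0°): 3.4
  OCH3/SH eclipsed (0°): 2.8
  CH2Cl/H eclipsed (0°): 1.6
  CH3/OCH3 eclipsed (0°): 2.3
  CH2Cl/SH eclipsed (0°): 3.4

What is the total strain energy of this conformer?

7.6 kcal/mol

This conformer (eclipsed): SH(0°)/OCH3(0°) eclipsed 2.8; H(120°)/I(120°) eclipsed 1.7; CH3(240°)/CH2Cl(240°) eclipsed 3.1 → 7.6 kcal/mol.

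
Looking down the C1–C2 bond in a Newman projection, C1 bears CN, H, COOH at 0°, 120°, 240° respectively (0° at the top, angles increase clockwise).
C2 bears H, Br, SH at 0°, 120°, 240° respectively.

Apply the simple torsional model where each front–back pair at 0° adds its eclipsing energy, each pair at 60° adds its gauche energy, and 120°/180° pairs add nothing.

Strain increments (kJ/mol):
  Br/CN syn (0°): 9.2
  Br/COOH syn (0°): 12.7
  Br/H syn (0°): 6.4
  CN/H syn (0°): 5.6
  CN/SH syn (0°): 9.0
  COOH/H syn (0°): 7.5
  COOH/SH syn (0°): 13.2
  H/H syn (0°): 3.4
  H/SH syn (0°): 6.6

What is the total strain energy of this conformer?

25.2 kJ/mol

This conformer is eclipsed. CN at 0° is eclipsed with H at 0° (5.6); H at 120° is eclipsed with Br at 120° (6.4); COOH at 240° is eclipsed with SH at 240° (13.2). Total 25.2 kJ/mol.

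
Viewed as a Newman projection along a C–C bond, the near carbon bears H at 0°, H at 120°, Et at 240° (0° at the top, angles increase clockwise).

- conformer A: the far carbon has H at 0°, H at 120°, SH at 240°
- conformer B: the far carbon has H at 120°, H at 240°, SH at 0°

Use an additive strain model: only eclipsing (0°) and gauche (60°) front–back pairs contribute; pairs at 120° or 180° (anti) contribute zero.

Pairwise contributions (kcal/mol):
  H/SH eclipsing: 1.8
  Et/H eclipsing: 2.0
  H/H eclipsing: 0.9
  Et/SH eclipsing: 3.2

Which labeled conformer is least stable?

A is eclipsed. H at 0° is eclipsed with H at 0° (0.9); H at 120° is eclipsed with H at 120° (0.9); Et at 240° is eclipsed with SH at 240° (3.2). Total 5.0 kcal/mol.
B is eclipsed. H at 0° is eclipsed with SH at 0° (1.8); H at 120° is eclipsed with H at 120° (0.9); Et at 240° is eclipsed with H at 240° (2.0). Total 4.7 kcal/mol.
A has the highest total (5.0 kcal/mol).

A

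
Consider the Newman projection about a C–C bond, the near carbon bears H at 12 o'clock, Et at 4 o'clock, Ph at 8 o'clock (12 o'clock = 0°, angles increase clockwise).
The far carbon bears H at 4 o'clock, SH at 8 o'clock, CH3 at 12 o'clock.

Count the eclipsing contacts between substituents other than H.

Non-H eclipsing pairs: Ph(240°)/SH(240°) — 1 interaction.

1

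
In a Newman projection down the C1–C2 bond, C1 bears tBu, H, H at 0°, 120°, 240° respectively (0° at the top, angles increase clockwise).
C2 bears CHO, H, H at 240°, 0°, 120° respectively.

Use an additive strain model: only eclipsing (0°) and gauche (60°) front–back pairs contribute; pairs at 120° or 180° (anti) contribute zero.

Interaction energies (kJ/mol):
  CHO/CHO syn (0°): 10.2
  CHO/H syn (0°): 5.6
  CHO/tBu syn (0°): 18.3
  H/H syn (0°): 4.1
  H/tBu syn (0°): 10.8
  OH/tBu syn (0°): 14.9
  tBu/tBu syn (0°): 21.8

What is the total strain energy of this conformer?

This conformer is eclipsed. tBu at 0° is eclipsed with H at 0° (10.8); H at 120° is eclipsed with H at 120° (4.1); H at 240° is eclipsed with CHO at 240° (5.6). Total 20.5 kJ/mol.

20.5 kJ/mol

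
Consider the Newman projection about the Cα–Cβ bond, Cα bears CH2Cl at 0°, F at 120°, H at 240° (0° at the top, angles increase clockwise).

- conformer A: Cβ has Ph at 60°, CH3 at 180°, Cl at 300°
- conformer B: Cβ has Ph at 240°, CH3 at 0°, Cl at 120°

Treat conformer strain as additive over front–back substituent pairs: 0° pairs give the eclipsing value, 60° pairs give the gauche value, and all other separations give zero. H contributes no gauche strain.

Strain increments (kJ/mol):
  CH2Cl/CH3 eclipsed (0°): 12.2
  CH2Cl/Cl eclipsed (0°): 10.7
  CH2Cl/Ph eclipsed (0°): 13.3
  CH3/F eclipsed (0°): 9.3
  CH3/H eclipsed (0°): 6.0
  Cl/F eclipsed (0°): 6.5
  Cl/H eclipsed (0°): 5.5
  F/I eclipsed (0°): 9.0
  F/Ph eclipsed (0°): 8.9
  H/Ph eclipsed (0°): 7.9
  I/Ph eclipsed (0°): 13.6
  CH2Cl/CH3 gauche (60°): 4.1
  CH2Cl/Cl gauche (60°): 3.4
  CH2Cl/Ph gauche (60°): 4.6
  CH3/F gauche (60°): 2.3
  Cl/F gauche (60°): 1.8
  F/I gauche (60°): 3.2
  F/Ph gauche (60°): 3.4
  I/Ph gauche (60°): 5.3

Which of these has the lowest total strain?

A

A (staggered): CH2Cl(0°)/Ph(60°) gauche 4.6; CH2Cl(0°)/Cl(300°) gauche 3.4; F(120°)/Ph(60°) gauche 3.4; F(120°)/CH3(180°) gauche 2.3 → 13.7 kJ/mol.
B (eclipsed): CH2Cl(0°)/CH3(0°) eclipsed 12.2; F(120°)/Cl(120°) eclipsed 6.5; H(240°)/Ph(240°) eclipsed 7.9 → 26.6 kJ/mol.
A has the lowest total (13.7 kJ/mol).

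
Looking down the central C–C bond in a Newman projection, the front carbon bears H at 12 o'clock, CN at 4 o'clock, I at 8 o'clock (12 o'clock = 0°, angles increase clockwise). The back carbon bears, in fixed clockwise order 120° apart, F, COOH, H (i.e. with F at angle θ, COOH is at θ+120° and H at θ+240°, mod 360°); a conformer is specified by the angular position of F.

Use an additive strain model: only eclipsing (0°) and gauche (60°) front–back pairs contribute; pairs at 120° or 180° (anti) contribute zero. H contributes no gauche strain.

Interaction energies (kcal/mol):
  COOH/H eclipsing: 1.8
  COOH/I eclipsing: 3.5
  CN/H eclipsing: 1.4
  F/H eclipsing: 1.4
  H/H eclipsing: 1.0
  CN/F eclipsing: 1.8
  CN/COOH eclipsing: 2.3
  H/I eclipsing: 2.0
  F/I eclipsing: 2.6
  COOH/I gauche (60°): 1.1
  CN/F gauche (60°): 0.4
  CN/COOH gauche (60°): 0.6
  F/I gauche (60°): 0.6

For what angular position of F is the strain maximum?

120°

F at 0° is eclipsed. H at 0° is eclipsed with F at 0° (1.4); CN at 120° is eclipsed with COOH at 120° (2.3); I at 240° is eclipsed with H at 240° (2.0). Total 5.7 kcal/mol.
F at 60° is staggered. CN at 120° is gauche with F at 60° (0.4); CN at 120° is gauche with COOH at 180° (0.6); I at 240° is gauche with COOH at 180° (1.1). Total 2.1 kcal/mol.
F at 120° is eclipsed. H at 0° is eclipsed with H at 0° (1.0); CN at 120° is eclipsed with F at 120° (1.8); I at 240° is eclipsed with COOH at 240° (3.5). Total 6.3 kcal/mol.
F at 180° is staggered. CN at 120° is gauche with F at 180° (0.4); I at 240° is gauche with F at 180° (0.6); I at 240° is gauche with COOH at 300° (1.1). Total 2.1 kcal/mol.
F at 240° is eclipsed. H at 0° is eclipsed with COOH at 0° (1.8); CN at 120° is eclipsed with H at 120° (1.4); I at 240° is eclipsed with F at 240° (2.6). Total 5.8 kcal/mol.
F at 300° is staggered. CN at 120° is gauche with COOH at 60° (0.6); I at 240° is gauche with F at 300° (0.6). Total 1.2 kcal/mol.
The maximum (6.3 kcal/mol) occurs with F at 120°.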